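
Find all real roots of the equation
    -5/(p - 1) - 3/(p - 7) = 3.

Multiply both sides by (p - 1)(p - 7):
-5(p - 7) - 3(p - 1) = 3(p - 1)(p - 7).
Expand and collect terms: 3p^2 - 16p - 17 = 0.
By the quadratic formula, p = (16 +/- sqrt(460)) / 6, so p ~= 6.2413 or p ~= -0.9079.
Neither value makes a denominator zero (p != 1, p != 7), so both are valid.

p = -0.9079 or p = 6.2413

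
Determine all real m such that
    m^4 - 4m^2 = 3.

m = -2.1554 or m = 2.1554

Let u = m^2. The equation becomes u^2 - 4u - 3 = 0.
By the quadratic formula, u = 2 + sqrt(7) or u = 2 - sqrt(7).
m^2 = 2 + sqrt(7) gives m = +/-sqrt(2 + sqrt(7)) ~= +/-2.1554.
m^2 = 2 - sqrt(7) < 0 has no real solution.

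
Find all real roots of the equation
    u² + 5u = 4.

Rearrange to standard form: u² + 5u - 4 = 0.
Discriminant: (5)² − 4·1·(-4) = 41.
Quadratic formula: u = (-5 ± √41) / 2.
So u = -5/2 + √(41)/2 ≈ 0.7016 or u = -√(41)/2 - 5/2 ≈ -5.7016.

u = -5.7016 or u = 0.7016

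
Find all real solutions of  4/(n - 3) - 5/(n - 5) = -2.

n = 1.8915 or n = 6.6085

Multiply both sides by (n - 3)(n - 5):
4(n - 5) - 5(n - 3) = -2(n - 3)(n - 5).
Expand and collect terms: -2n² + 17n - 25 = 0.
By the quadratic formula, n = (-17 ± √89) / -4, so n ≈ 1.8915 or n ≈ 6.6085.
Neither value makes a denominator zero (n ≠ 3, n ≠ 5), so both are valid.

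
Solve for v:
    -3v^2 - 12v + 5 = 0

Discriminant: (-12)^2 - 4*(-3)*5 = 204.
Quadratic formula: v = (12 +/- sqrt(204)) / (-6).
So v = -sqrt(51)/3 - 2 ~= -4.3805 or v = -2 + sqrt(51)/3 ~= 0.3805.

v = -4.3805 or v = 0.3805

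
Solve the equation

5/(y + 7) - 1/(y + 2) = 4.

y = -5.6583 or y = -2.3417

Multiply both sides by (y + 7)(y + 2):
5(y + 2) - (y + 7) = 4(y + 7)(y + 2).
Expand and collect terms: 4y² + 32y + 53 = 0.
By the quadratic formula, y = (-32 ± √176) / 8, so y ≈ -2.3417 or y ≈ -5.6583.
Neither value makes a denominator zero (y ≠ -7, y ≠ -2), so both are valid.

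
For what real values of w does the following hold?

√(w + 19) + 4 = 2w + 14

w = -3

Isolate the radical: √(w + 19) = 2w + 10.
Square both sides: w + 19 = (2w + 10)².
Expand and rearrange: 4w² + 39w + 81 = 0.
Solving gives w = -3 or w = -6.75.
Check each candidate in the original equation:
  w = -3: √(16) = 4, while 2w + 10 = 4 — valid.
  w = -6.75: √(12.25) = 3.5, while 2w + 10 = -3.5 — extraneous.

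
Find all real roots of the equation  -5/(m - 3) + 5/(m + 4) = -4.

m = -5.0826 or m = 4.0826

Multiply both sides by (m - 3)(m + 4):
-5(m + 4) + 5(m - 3) = -4(m - 3)(m + 4).
Expand and collect terms: -4m^2 - 4m + 83 = 0.
By the quadratic formula, m = (4 +/- sqrt(1344)) / -8, so m ~= -5.0826 or m ~= 4.0826.
Neither value makes a denominator zero (m != 3, m != -4), so both are valid.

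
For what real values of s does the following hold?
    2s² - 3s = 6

s = -1.1375 or s = 2.6375

Rearrange to standard form: 2s² - 3s - 6 = 0.
Discriminant: (-3)² − 4·2·(-6) = 57.
Quadratic formula: s = (3 ± √57) / 4.
So s = 3/4 + √(57)/4 ≈ 2.6375 or s = 3/4 - √(57)/4 ≈ -1.1375.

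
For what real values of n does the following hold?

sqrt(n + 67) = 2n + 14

Square both sides: n + 67 = (2n + 14)^2.
Expand and rearrange: 4n^2 + 55n + 129 = 0.
Solving gives n = -3 or n = -10.75.
Check each candidate in the original equation:
  n = -3: sqrt(64) = 8, while 2n + 14 = 8 — valid.
  n = -10.75: sqrt(56.25) = 7.5, while 2n + 14 = -7.5 — extraneous.

n = -3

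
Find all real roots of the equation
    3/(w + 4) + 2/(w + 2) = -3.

Multiply both sides by (w + 4)(w + 2):
3(w + 2) + 2(w + 4) = -3(w + 4)(w + 2).
Expand and collect terms: -3w² - 23w - 38 = 0.
By the quadratic formula, w = (23 ± √73) / -6, so w ≈ -5.2573 or w ≈ -2.4093.
Neither value makes a denominator zero (w ≠ -4, w ≠ -2), so both are valid.

w = -5.2573 or w = -2.4093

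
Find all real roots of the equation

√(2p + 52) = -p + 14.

p = 6

Square both sides: 2p + 52 = (-p + 14)².
Expand and rearrange: p² - 30p + 144 = 0.
Solving gives p = 24 or p = 6.
Check each candidate in the original equation:
  p = 24: √(100) = 10, while -p + 14 = -10 — extraneous.
  p = 6: √(64) = 8, while -p + 14 = 8 — valid.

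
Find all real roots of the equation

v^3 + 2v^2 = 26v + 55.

v = -5 or v = -2.1401 or v = 5.1401

Rearrange: v^3 + 2v^2 - 26v - 55 = 0.
Possible rational roots are divisors of -55. Testing v = -5 gives 0, so (v + 5) is a factor.
Divide: v^3 + 2v^2 - 26v - 55 = (v + 5)(v^2 - 3v - 11).
Apply the quadratic formula to v^2 - 3v - 11 = 0: v = (3 +/- sqrt(53))/2, i.e. v ~= 5.1401 or v ~= -2.1401.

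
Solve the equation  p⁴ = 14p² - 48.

p = -2.8284 or p = -2.4495 or p = 2.4495 or p = 2.8284

Let u = p². The equation becomes u² - 14u + 48 = 0.
Factor: (u - 6)(u - 8) = 0, so u = 6 or u = 8.
p² = 6 gives p = ±√(6) ≈ ±2.4495.
p² = 8 gives p = ±2·√(2) ≈ ±2.8284.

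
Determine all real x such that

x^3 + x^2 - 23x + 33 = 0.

x = -5.873 or x = 1.873 or x = 3

Possible rational roots are divisors of 33. Testing x = 3 gives 0, so (x - 3) is a factor.
Divide: x^3 + x^2 - 23x + 33 = (x - 3)(x^2 + 4x - 11).
Apply the quadratic formula to x^2 + 4x - 11 = 0: x = (-4 +/- sqrt(60))/2, i.e. x ~= 1.873 or x ~= -5.873.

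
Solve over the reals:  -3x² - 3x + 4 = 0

x = -1.7583 or x = 0.7583

Discriminant: (-3)² − 4·(-3)·4 = 57.
Quadratic formula: x = (3 ± √57) / (-6).
So x = -√(57)/6 - 1/2 ≈ -1.7583 or x = -1/2 + √(57)/6 ≈ 0.7583.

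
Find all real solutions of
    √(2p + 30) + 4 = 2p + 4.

Isolate the radical: √(2p + 30) = 2p.
Square both sides: 2p + 30 = (2p)².
Expand and rearrange: 4p² - 2p - 30 = 0.
Solving gives p = 3 or p = -2.5.
Check each candidate in the original equation:
  p = 3: √(36) = 6, while 2p = 6 — valid.
  p = -2.5: √(25) = 5, while 2p = -5 — extraneous.

p = 3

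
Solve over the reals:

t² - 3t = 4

Bring every term to one side: t² - 3t - 4 = 0.
Factor: (t + 1)(t - 4) = 0.
So t = -1 or t = 4.

t = -1 or t = 4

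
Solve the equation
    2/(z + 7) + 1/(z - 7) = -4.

Multiply both sides by (z + 7)(z - 7):
2(z - 7) + (z + 7) = -4(z + 7)(z - 7).
Expand and collect terms: -4z^2 - 3z + 203 = 0.
By the quadratic formula, z = (3 +/- sqrt(3257)) / -8, so z ~= -7.5088 or z ~= 6.7588.
Neither value makes a denominator zero (z != -7, z != 7), so both are valid.

z = -7.5088 or z = 6.7588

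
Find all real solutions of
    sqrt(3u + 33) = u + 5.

u = 1

Square both sides: 3u + 33 = (u + 5)^2.
Expand and rearrange: u^2 + 7u - 8 = 0.
Solving gives u = 1 or u = -8.
Check each candidate in the original equation:
  u = 1: sqrt(36) = 6, while u + 5 = 6 — valid.
  u = -8: sqrt(9) = 3, while u + 5 = -3 — extraneous.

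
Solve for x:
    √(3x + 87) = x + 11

Square both sides: 3x + 87 = (x + 11)².
Expand and rearrange: x² + 19x + 34 = 0.
Solving gives x = -2 or x = -17.
Check each candidate in the original equation:
  x = -2: √(81) = 9, while x + 11 = 9 — valid.
  x = -17: √(36) = 6, while x + 11 = -6 — extraneous.

x = -2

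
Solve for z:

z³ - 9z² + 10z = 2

z = 0.2583 or z = 1 or z = 7.7417

Rearrange: z³ - 9z² + 10z - 2 = 0.
Possible rational roots are divisors of -2. Testing z = 1 gives 0, so (z - 1) is a factor.
Divide: z³ - 9z² + 10z - 2 = (z - 1)(z² - 8z + 2).
Apply the quadratic formula to z² - 8z + 2 = 0: z = (8 ± √56)/2, i.e. z ≈ 7.7417 or z ≈ 0.2583.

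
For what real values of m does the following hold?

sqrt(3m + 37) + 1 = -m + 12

m = 4

Isolate the radical: sqrt(3m + 37) = -m + 11.
Square both sides: 3m + 37 = (-m + 11)^2.
Expand and rearrange: m^2 - 25m + 84 = 0.
Solving gives m = 21 or m = 4.
Check each candidate in the original equation:
  m = 21: sqrt(100) = 10, while -m + 11 = -10 — extraneous.
  m = 4: sqrt(49) = 7, while -m + 11 = 7 — valid.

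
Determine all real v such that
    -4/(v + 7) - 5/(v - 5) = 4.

Multiply both sides by (v + 7)(v - 5):
-4(v - 5) - 5(v + 7) = 4(v + 7)(v - 5).
Expand and collect terms: 4v^2 + 17v - 125 = 0.
By the quadratic formula, v = (-17 +/- sqrt(2289)) / 8, so v ~= 3.8554 or v ~= -8.1054.
Neither value makes a denominator zero (v != -7, v != 5), so both are valid.

v = -8.1054 or v = 3.8554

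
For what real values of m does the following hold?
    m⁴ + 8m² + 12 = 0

No real solutions.

Let u = m². The equation becomes u² + 8u + 12 = 0.
Factor: (u + 2)(u + 6) = 0, so u = -2 or u = -6.
m² = -2 < 0 has no real solution.
m² = -6 < 0 has no real solution.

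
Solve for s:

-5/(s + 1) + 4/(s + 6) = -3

Multiply both sides by (s + 1)(s + 6):
-5(s + 6) + 4(s + 1) = -3(s + 1)(s + 6).
Expand and collect terms: -3s² - 20s + 8 = 0.
By the quadratic formula, s = (20 ± √496) / -6, so s ≈ -7.0452 or s ≈ 0.3785.
Neither value makes a denominator zero (s ≠ -1, s ≠ -6), so both are valid.

s = -7.0452 or s = 0.3785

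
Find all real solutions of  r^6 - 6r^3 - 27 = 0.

Let u = r^3. The equation becomes u^2 - 6u - 27 = 0.
Factor: (u - 9)(u + 3) = 0, so u = 9 or u = -3.
r^3 = 9 gives r = (9)^(1/3) ~= 2.0801.
r^3 = -3 gives r = -(3)^(1/3) ~= -1.4422.

r = -1.4422 or r = 2.0801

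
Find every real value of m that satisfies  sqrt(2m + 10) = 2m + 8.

Square both sides: 2m + 10 = (2m + 8)^2.
Expand and rearrange: 4m^2 + 30m + 54 = 0.
Solving gives m = -3 or m = -4.5.
Check each candidate in the original equation:
  m = -3: sqrt(4) = 2, while 2m + 8 = 2 — valid.
  m = -4.5: sqrt(1) = 1, while 2m + 8 = -1 — extraneous.

m = -3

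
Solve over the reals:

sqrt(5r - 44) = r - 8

Square both sides: 5r - 44 = (r - 8)^2.
Expand and rearrange: r^2 - 21r + 108 = 0.
Solving gives r = 12 or r = 9.
Check each candidate in the original equation:
  r = 12: sqrt(16) = 4, while r - 8 = 4 — valid.
  r = 9: sqrt(1) = 1, while r - 8 = 1 — valid.

r = 9 or r = 12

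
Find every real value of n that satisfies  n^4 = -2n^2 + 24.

Let u = n^2. The equation becomes u^2 + 2u - 24 = 0.
Factor: (u + 6)(u - 4) = 0, so u = -6 or u = 4.
n^2 = -6 < 0 has no real solution.
n^2 = 4 gives n = +/-2.

n = -2 or n = 2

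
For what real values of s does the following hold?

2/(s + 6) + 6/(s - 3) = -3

s = -6.8368 or s = 1.1701

Multiply both sides by (s + 6)(s - 3):
2(s - 3) + 6(s + 6) = -3(s + 6)(s - 3).
Expand and collect terms: -3s^2 - 17s + 24 = 0.
By the quadratic formula, s = (17 +/- sqrt(577)) / -6, so s ~= -6.8368 or s ~= 1.1701.
Neither value makes a denominator zero (s != -6, s != 3), so both are valid.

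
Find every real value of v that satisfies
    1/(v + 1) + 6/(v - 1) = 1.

v = -0.772 or v = 7.772

Multiply both sides by (v + 1)(v - 1):
(v - 1) + 6(v + 1) = (v + 1)(v - 1).
Expand and collect terms: v² - 7v - 6 = 0.
By the quadratic formula, v = (7 ± √73) / 2, so v ≈ 7.772 or v ≈ -0.772.
Neither value makes a denominator zero (v ≠ -1, v ≠ 1), so both are valid.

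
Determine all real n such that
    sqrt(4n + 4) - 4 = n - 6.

Isolate the radical: sqrt(4n + 4) = n - 2.
Square both sides: 4n + 4 = (n - 2)^2.
Expand and rearrange: n^2 - 8n = 0.
Solving gives n = 8 or n = 0.
Check each candidate in the original equation:
  n = 8: sqrt(36) = 6, while n - 2 = 6 — valid.
  n = 0: sqrt(4) = 2, while n - 2 = -2 — extraneous.

n = 8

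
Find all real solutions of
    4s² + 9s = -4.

Rearrange to standard form: 4s² + 9s + 4 = 0.
Discriminant: (9)² − 4·4·4 = 17.
Quadratic formula: s = (-9 ± √17) / 8.
So s = -9/8 + √(17)/8 ≈ -0.6096 or s = -9/8 - √(17)/8 ≈ -1.6404.

s = -1.6404 or s = -0.6096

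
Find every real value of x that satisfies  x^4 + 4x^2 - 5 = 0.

x = -1 or x = 1

Let u = x^2. The equation becomes u^2 + 4u - 5 = 0.
Factor: (u - 1)(u + 5) = 0, so u = 1 or u = -5.
x^2 = 1 gives x = +/-1.
x^2 = -5 < 0 has no real solution.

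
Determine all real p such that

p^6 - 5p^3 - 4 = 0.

p = -0.8886 or p = 1.7865

Let u = p^3. The equation becomes u^2 - 5u - 4 = 0.
By the quadratic formula, u = 5/2 + sqrt(41)/2 or u = 5/2 - sqrt(41)/2.
p^3 = 5/2 + sqrt(41)/2 gives p = (5/2 + sqrt(41)/2)^(1/3) ~= 1.7865.
p^3 = 5/2 - sqrt(41)/2 gives p = -(-5/2 + sqrt(41)/2)^(1/3) ~= -0.8886.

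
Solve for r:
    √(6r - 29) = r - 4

Square both sides: 6r - 29 = (r - 4)².
Expand and rearrange: r² - 14r + 45 = 0.
Solving gives r = 9 or r = 5.
Check each candidate in the original equation:
  r = 9: √(25) = 5, while r - 4 = 5 — valid.
  r = 5: √(1) = 1, while r - 4 = 1 — valid.

r = 5 or r = 9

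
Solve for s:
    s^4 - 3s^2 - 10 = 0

Let u = s^2. The equation becomes u^2 - 3u - 10 = 0.
Factor: (u - 5)(u + 2) = 0, so u = 5 or u = -2.
s^2 = 5 gives s = +/-sqrt(5) ~= +/-2.2361.
s^2 = -2 < 0 has no real solution.

s = -2.2361 or s = 2.2361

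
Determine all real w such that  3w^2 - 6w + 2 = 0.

Discriminant: (-6)^2 - 4*3*2 = 12.
Quadratic formula: w = (6 +/- sqrt(12)) / 6.
So w = sqrt(3)/3 + 1 ~= 1.5774 or w = 1 - sqrt(3)/3 ~= 0.4226.

w = 0.4226 or w = 1.5774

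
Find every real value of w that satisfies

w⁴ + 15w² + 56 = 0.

No real solutions.

Let u = w². The equation becomes u² + 15u + 56 = 0.
Factor: (u + 8)(u + 7) = 0, so u = -8 or u = -7.
w² = -8 < 0 has no real solution.
w² = -7 < 0 has no real solution.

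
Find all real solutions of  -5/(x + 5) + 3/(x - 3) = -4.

x = -3.5895 or x = 2.0895

Multiply both sides by (x + 5)(x - 3):
-5(x - 3) + 3(x + 5) = -4(x + 5)(x - 3).
Expand and collect terms: -4x² - 6x + 30 = 0.
By the quadratic formula, x = (6 ± √516) / -8, so x ≈ -3.5895 or x ≈ 2.0895.
Neither value makes a denominator zero (x ≠ -5, x ≠ 3), so both are valid.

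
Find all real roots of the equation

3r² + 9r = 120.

Bring every term to one side: 3r² + 9r - 120 = 0.
Factor: 3(r + 8)(r - 5) = 0.
So r = -8 or r = 5.

r = -8 or r = 5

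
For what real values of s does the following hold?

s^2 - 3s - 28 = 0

s = -4 or s = 7

Factor: (s - 7)(s + 4) = 0.
So s = 7 or s = -4.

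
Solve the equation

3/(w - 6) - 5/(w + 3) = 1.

w = -7.0664 or w = 8.0664

Multiply both sides by (w - 6)(w + 3):
3(w + 3) - 5(w - 6) = (w - 6)(w + 3).
Expand and collect terms: w² - w - 57 = 0.
By the quadratic formula, w = (1 ± √229) / 2, so w ≈ 8.0664 or w ≈ -7.0664.
Neither value makes a denominator zero (w ≠ 6, w ≠ -3), so both are valid.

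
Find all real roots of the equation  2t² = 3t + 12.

t = -1.8117 or t = 3.3117

Rearrange to standard form: 2t² - 3t - 12 = 0.
Discriminant: (-3)² − 4·2·(-12) = 105.
Quadratic formula: t = (3 ± √105) / 4.
So t = 3/4 + √(105)/4 ≈ 3.3117 or t = 3/4 - √(105)/4 ≈ -1.8117.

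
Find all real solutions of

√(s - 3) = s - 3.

s = 3 or s = 4

Square both sides: s - 3 = (s - 3)².
Expand and rearrange: s² - 7s + 12 = 0.
Solving gives s = 4 or s = 3.
Check each candidate in the original equation:
  s = 4: √(1) = 1, while s - 3 = 1 — valid.
  s = 3: √(0) = 0, while s - 3 = 0 — valid.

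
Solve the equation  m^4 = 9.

m = -1.7321 or m = 1.7321

Let u = m^2. The equation becomes u^2 - 9 = 0.
Factor: (u + 3)(u - 3) = 0, so u = -3 or u = 3.
m^2 = -3 < 0 has no real solution.
m^2 = 3 gives m = +/-sqrt(3) ~= +/-1.7321.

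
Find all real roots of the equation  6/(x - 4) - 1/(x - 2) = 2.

x = 1.7878 or x = 6.7122

Multiply both sides by (x - 4)(x - 2):
6(x - 2) - (x - 4) = 2(x - 4)(x - 2).
Expand and collect terms: 2x^2 - 17x + 24 = 0.
By the quadratic formula, x = (17 +/- sqrt(97)) / 4, so x ~= 6.7122 or x ~= 1.7878.
Neither value makes a denominator zero (x != 4, x != 2), so both are valid.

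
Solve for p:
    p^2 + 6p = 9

p = -7.2426 or p = 1.2426

Rearrange to standard form: p^2 + 6p - 9 = 0.
Discriminant: (6)^2 - 4*1*(-9) = 72.
Quadratic formula: p = (-6 +/- sqrt(72)) / 2.
So p = -3 + 3*sqrt(2) ~= 1.2426 or p = -3*sqrt(2) - 3 ~= -7.2426.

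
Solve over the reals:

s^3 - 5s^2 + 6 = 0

Possible rational roots are divisors of 6. Testing s = -1 gives 0, so (s + 1) is a factor.
Divide: s^3 - 5s^2 + 6 = (s + 1)(s^2 - 6s + 6).
Apply the quadratic formula to s^2 - 6s + 6 = 0: s = (6 +/- sqrt(12))/2, i.e. s ~= 4.7321 or s ~= 1.2679.

s = -1 or s = 1.2679 or s = 4.7321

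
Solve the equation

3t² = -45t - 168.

t = -8 or t = -7

Bring every term to one side: 3t² + 45t + 168 = 0.
Factor: 3(t + 7)(t + 8) = 0.
So t = -7 or t = -8.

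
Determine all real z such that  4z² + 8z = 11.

z = -2.9365 or z = 0.9365

Rearrange to standard form: 4z² + 8z - 11 = 0.
Discriminant: (8)² − 4·4·(-11) = 240.
Quadratic formula: z = (-8 ± √240) / 8.
So z = -1 + √(15)/2 ≈ 0.9365 or z = -√(15)/2 - 1 ≈ -2.9365.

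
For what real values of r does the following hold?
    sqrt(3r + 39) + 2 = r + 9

Isolate the radical: sqrt(3r + 39) = r + 7.
Square both sides: 3r + 39 = (r + 7)^2.
Expand and rearrange: r^2 + 11r + 10 = 0.
Solving gives r = -1 or r = -10.
Check each candidate in the original equation:
  r = -1: sqrt(36) = 6, while r + 7 = 6 — valid.
  r = -10: sqrt(9) = 3, while r + 7 = -3 — extraneous.

r = -1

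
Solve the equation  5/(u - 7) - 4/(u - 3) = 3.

Multiply both sides by (u - 7)(u - 3):
5(u - 3) - 4(u - 7) = 3(u - 7)(u - 3).
Expand and collect terms: 3u² - 31u + 50 = 0.
Factor or apply the quadratic formula: u = 8.3333 or u = 2.
Neither value makes a denominator zero (u ≠ 7, u ≠ 3), so both are valid.

u = 2 or u = 8.3333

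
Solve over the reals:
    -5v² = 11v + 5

v = -1.5583 or v = -0.6417

Rearrange to standard form: -5v² - 11v - 5 = 0.
Discriminant: (-11)² − 4·(-5)·(-5) = 21.
Quadratic formula: v = (11 ± √21) / (-10).
So v = -11/10 - √(21)/10 ≈ -1.5583 or v = -11/10 + √(21)/10 ≈ -0.6417.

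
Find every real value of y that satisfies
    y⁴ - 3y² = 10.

Let u = y². The equation becomes u² - 3u - 10 = 0.
Factor: (u - 5)(u + 2) = 0, so u = 5 or u = -2.
y² = 5 gives y = ±√(5) ≈ ±2.2361.
y² = -2 < 0 has no real solution.

y = -2.2361 or y = 2.2361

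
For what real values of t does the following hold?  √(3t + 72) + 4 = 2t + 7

Isolate the radical: √(3t + 72) = 2t + 3.
Square both sides: 3t + 72 = (2t + 3)².
Expand and rearrange: 4t² + 9t - 63 = 0.
Solving gives t = 3 or t = -5.25.
Check each candidate in the original equation:
  t = 3: √(81) = 9, while 2t + 3 = 9 — valid.
  t = -5.25: √(56.25) = 7.5, while 2t + 3 = -7.5 — extraneous.

t = 3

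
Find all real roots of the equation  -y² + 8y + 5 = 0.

Discriminant: (8)² − 4·(-1)·5 = 84.
Quadratic formula: y = (-8 ± √84) / (-2).
So y = 4 - √(21) ≈ -0.5826 or y = 4 + √(21) ≈ 8.5826.

y = -0.5826 or y = 8.5826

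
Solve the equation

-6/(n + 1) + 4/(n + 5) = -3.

Multiply both sides by (n + 1)(n + 5):
-6(n + 5) + 4(n + 1) = -3(n + 1)(n + 5).
Expand and collect terms: -3n² - 16n + 11 = 0.
By the quadratic formula, n = (16 ± √388) / -6, so n ≈ -5.9496 or n ≈ 0.6163.
Neither value makes a denominator zero (n ≠ -1, n ≠ -5), so both are valid.

n = -5.9496 or n = 0.6163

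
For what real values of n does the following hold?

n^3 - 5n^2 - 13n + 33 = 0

n = -3 or n = 1.7639 or n = 6.2361

Possible rational roots are divisors of 33. Testing n = -3 gives 0, so (n + 3) is a factor.
Divide: n^3 - 5n^2 - 13n + 33 = (n + 3)(n^2 - 8n + 11).
Apply the quadratic formula to n^2 - 8n + 11 = 0: n = (8 +/- sqrt(20))/2, i.e. n ~= 6.2361 or n ~= 1.7639.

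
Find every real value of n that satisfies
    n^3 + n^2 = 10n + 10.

Rearrange: n^3 + n^2 - 10n - 10 = 0.
Possible rational roots are divisors of -10. Testing n = -1 gives 0, so (n + 1) is a factor.
Divide: n^3 + n^2 - 10n - 10 = (n + 1)(n^2 - 10).
Apply the quadratic formula to n^2 - 10 = 0: n = (0 +/- sqrt(40))/2, i.e. n ~= 3.1623 or n ~= -3.1623.

n = -3.1623 or n = -1 or n = 3.1623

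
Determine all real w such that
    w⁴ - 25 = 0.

Let u = w². The equation becomes u² - 25 = 0.
Factor: (u + 5)(u - 5) = 0, so u = -5 or u = 5.
w² = -5 < 0 has no real solution.
w² = 5 gives w = ±√(5) ≈ ±2.2361.

w = -2.2361 or w = 2.2361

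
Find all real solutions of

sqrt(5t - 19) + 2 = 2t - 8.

t = 7

Isolate the radical: sqrt(5t - 19) = 2t - 10.
Square both sides: 5t - 19 = (2t - 10)^2.
Expand and rearrange: 4t^2 - 45t + 119 = 0.
Solving gives t = 7 or t = 4.25.
Check each candidate in the original equation:
  t = 7: sqrt(16) = 4, while 2t - 10 = 4 — valid.
  t = 4.25: sqrt(2.25) = 1.5, while 2t - 10 = -1.5 — extraneous.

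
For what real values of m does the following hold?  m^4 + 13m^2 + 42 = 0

No real solutions.

Let u = m^2. The equation becomes u^2 + 13u + 42 = 0.
Factor: (u + 6)(u + 7) = 0, so u = -6 or u = -7.
m^2 = -6 < 0 has no real solution.
m^2 = -7 < 0 has no real solution.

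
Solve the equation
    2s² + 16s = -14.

Bring every term to one side: 2s² + 16s + 14 = 0.
Factor: 2(s + 7)(s + 1) = 0.
So s = -7 or s = -1.

s = -7 or s = -1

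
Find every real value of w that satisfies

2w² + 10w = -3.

w = -4.6794 or w = -0.3206

Rearrange to standard form: 2w² + 10w + 3 = 0.
Discriminant: (10)² − 4·2·3 = 76.
Quadratic formula: w = (-10 ± √76) / 4.
So w = -5/2 + √(19)/2 ≈ -0.3206 or w = -5/2 - √(19)/2 ≈ -4.6794.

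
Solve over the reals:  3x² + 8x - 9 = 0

Discriminant: (8)² − 4·3·(-9) = 172.
Quadratic formula: x = (-8 ± √172) / 6.
So x = -4/3 + √(43)/3 ≈ 0.8525 or x = -√(43)/3 - 4/3 ≈ -3.5191.

x = -3.5191 or x = 0.8525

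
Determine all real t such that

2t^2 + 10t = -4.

Rearrange to standard form: 2t^2 + 10t + 4 = 0.
Discriminant: (10)^2 - 4*2*4 = 68.
Quadratic formula: t = (-10 +/- sqrt(68)) / 4.
So t = -5/2 + sqrt(17)/2 ~= -0.4384 or t = -5/2 - sqrt(17)/2 ~= -4.5616.

t = -4.5616 or t = -0.4384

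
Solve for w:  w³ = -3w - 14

Rearrange: w³ + 3w + 14 = 0.
Possible rational roots are divisors of 14. Testing w = -2 gives 0, so (w + 2) is a factor.
Divide: w³ + 3w + 14 = (w + 2)(w² - 2w + 7).
The quadratic w² - 2w + 7 has discriminant -24 < 0, so no further real roots.

w = -2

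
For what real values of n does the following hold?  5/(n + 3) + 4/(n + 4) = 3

n = -3.633 or n = -0.367

Multiply both sides by (n + 3)(n + 4):
5(n + 4) + 4(n + 3) = 3(n + 3)(n + 4).
Expand and collect terms: 3n² + 12n + 4 = 0.
By the quadratic formula, n = (-12 ± √96) / 6, so n ≈ -0.367 or n ≈ -3.633.
Neither value makes a denominator zero (n ≠ -3, n ≠ -4), so both are valid.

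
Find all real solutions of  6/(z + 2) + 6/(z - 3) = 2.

Multiply both sides by (z + 2)(z - 3):
6(z - 3) + 6(z + 2) = 2(z + 2)(z - 3).
Expand and collect terms: 2z² - 14z - 6 = 0.
By the quadratic formula, z = (14 ± √244) / 4, so z ≈ 7.4051 or z ≈ -0.4051.
Neither value makes a denominator zero (z ≠ -2, z ≠ 3), so both are valid.

z = -0.4051 or z = 7.4051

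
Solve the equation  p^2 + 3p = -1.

Rearrange to standard form: p^2 + 3p + 1 = 0.
Discriminant: (3)^2 - 4*1*1 = 5.
Quadratic formula: p = (-3 +/- sqrt(5)) / 2.
So p = -3/2 + sqrt(5)/2 ~= -0.382 or p = -3/2 - sqrt(5)/2 ~= -2.618.

p = -2.618 or p = -0.382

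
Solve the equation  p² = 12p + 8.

p = -0.6332 or p = 12.6332

Rearrange to standard form: p² - 12p - 8 = 0.
Discriminant: (-12)² − 4·1·(-8) = 176.
Quadratic formula: p = (12 ± √176) / 2.
So p = 6 + 2·√(11) ≈ 12.6332 or p = 6 - 2·√(11) ≈ -0.6332.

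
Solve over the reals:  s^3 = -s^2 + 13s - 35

s = -5

Rearrange: s^3 + s^2 - 13s + 35 = 0.
Possible rational roots are divisors of 35. Testing s = -5 gives 0, so (s + 5) is a factor.
Divide: s^3 + s^2 - 13s + 35 = (s + 5)(s^2 - 4s + 7).
The quadratic s^2 - 4s + 7 has discriminant -12 < 0, so no further real roots.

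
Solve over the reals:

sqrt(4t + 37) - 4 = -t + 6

Isolate the radical: sqrt(4t + 37) = -t + 10.
Square both sides: 4t + 37 = (-t + 10)^2.
Expand and rearrange: t^2 - 24t + 63 = 0.
Solving gives t = 21 or t = 3.
Check each candidate in the original equation:
  t = 21: sqrt(121) = 11, while -t + 10 = -11 — extraneous.
  t = 3: sqrt(49) = 7, while -t + 10 = 7 — valid.

t = 3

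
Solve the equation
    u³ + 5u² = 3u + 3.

u = -5.4495 or u = -0.5505 or u = 1

Rearrange: u³ + 5u² - 3u - 3 = 0.
Possible rational roots are divisors of -3. Testing u = 1 gives 0, so (u - 1) is a factor.
Divide: u³ + 5u² - 3u - 3 = (u - 1)(u² + 6u + 3).
Apply the quadratic formula to u² + 6u + 3 = 0: u = (-6 ± √24)/2, i.e. u ≈ -0.5505 or u ≈ -5.4495.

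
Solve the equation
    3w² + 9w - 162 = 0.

w = -9 or w = 6

Factor: 3(w - 6)(w + 9) = 0.
So w = 6 or w = -9.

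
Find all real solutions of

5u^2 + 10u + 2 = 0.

u = -1.7746 or u = -0.2254

Discriminant: (10)^2 - 4*5*2 = 60.
Quadratic formula: u = (-10 +/- sqrt(60)) / 10.
So u = -1 + sqrt(15)/5 ~= -0.2254 or u = -1 - sqrt(15)/5 ~= -1.7746.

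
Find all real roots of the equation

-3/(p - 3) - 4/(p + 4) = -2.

Multiply both sides by (p - 3)(p + 4):
-3(p + 4) - 4(p - 3) = -2(p - 3)(p + 4).
Expand and collect terms: -2p^2 + 5p + 24 = 0.
By the quadratic formula, p = (-5 +/- sqrt(217)) / -4, so p ~= -2.4327 or p ~= 4.9327.
Neither value makes a denominator zero (p != 3, p != -4), so both are valid.

p = -2.4327 or p = 4.9327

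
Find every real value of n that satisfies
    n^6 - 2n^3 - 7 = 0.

n = -1.2228 or n = 1.5644

Let u = n^3. The equation becomes u^2 - 2u - 7 = 0.
By the quadratic formula, u = 1 + 2*sqrt(2) or u = 1 - 2*sqrt(2).
n^3 = 1 + 2*sqrt(2) gives n = (1 + 2*sqrt(2))^(1/3) ~= 1.5644.
n^3 = 1 - 2*sqrt(2) gives n = -(-1 + 2*sqrt(2))^(1/3) ~= -1.2228.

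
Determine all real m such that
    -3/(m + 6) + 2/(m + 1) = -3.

Multiply both sides by (m + 6)(m + 1):
-3(m + 1) + 2(m + 6) = -3(m + 6)(m + 1).
Expand and collect terms: -3m² - 20m - 27 = 0.
By the quadratic formula, m = (20 ± √76) / -6, so m ≈ -4.7863 or m ≈ -1.8804.
Neither value makes a denominator zero (m ≠ -6, m ≠ -1), so both are valid.

m = -4.7863 or m = -1.8804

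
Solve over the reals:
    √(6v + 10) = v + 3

Square both sides: 6v + 10 = (v + 3)².
Expand and rearrange: v² - 1 = 0.
Solving gives v = 1 or v = -1.
Check each candidate in the original equation:
  v = 1: √(16) = 4, while v + 3 = 4 — valid.
  v = -1: √(4) = 2, while v + 3 = 2 — valid.

v = -1 or v = 1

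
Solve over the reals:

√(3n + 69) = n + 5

n = 4

Square both sides: 3n + 69 = (n + 5)².
Expand and rearrange: n² + 7n - 44 = 0.
Solving gives n = 4 or n = -11.
Check each candidate in the original equation:
  n = 4: √(81) = 9, while n + 5 = 9 — valid.
  n = -11: √(36) = 6, while n + 5 = -6 — extraneous.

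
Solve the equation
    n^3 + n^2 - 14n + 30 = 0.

n = -5

Possible rational roots are divisors of 30. Testing n = -5 gives 0, so (n + 5) is a factor.
Divide: n^3 + n^2 - 14n + 30 = (n + 5)(n^2 - 4n + 6).
The quadratic n^2 - 4n + 6 has discriminant -8 < 0, so no further real roots.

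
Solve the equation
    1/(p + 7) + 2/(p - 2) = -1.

p = -8.2426 or p = 0.2426

Multiply both sides by (p + 7)(p - 2):
(p - 2) + 2(p + 7) = -(p + 7)(p - 2).
Expand and collect terms: -p² - 8p + 2 = 0.
By the quadratic formula, p = (8 ± √72) / -2, so p ≈ -8.2426 or p ≈ 0.2426.
Neither value makes a denominator zero (p ≠ -7, p ≠ 2), so both are valid.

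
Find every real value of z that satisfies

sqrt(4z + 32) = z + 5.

Square both sides: 4z + 32 = (z + 5)^2.
Expand and rearrange: z^2 + 6z - 7 = 0.
Solving gives z = 1 or z = -7.
Check each candidate in the original equation:
  z = 1: sqrt(36) = 6, while z + 5 = 6 — valid.
  z = -7: sqrt(4) = 2, while z + 5 = -2 — extraneous.

z = 1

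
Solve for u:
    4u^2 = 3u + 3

Rearrange to standard form: 4u^2 - 3u - 3 = 0.
Discriminant: (-3)^2 - 4*4*(-3) = 57.
Quadratic formula: u = (3 +/- sqrt(57)) / 8.
So u = 3/8 + sqrt(57)/8 ~= 1.3187 or u = 3/8 - sqrt(57)/8 ~= -0.5687.

u = -0.5687 or u = 1.3187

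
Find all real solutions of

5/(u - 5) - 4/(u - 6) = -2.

Multiply both sides by (u - 5)(u - 6):
5(u - 6) - 4(u - 5) = -2(u - 5)(u - 6).
Expand and collect terms: -2u^2 + 21u - 50 = 0.
By the quadratic formula, u = (-21 +/- sqrt(41)) / -4, so u ~= 3.6492 or u ~= 6.8508.
Neither value makes a denominator zero (u != 5, u != 6), so both are valid.

u = 3.6492 or u = 6.8508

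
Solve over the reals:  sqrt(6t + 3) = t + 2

t = 1

Square both sides: 6t + 3 = (t + 2)^2.
Expand and rearrange: t^2 - 2t + 1 = 0.
This gives the repeated root t = 1.
Check in the original equation:
  t = 1: sqrt(9) = 3, while t + 2 = 3 — valid.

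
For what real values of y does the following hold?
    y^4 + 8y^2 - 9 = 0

Let u = y^2. The equation becomes u^2 + 8u - 9 = 0.
Factor: (u + 9)(u - 1) = 0, so u = -9 or u = 1.
y^2 = -9 < 0 has no real solution.
y^2 = 1 gives y = +/-1.

y = -1 or y = 1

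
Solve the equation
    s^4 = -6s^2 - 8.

No real solutions.

Let u = s^2. The equation becomes u^2 + 6u + 8 = 0.
Factor: (u + 4)(u + 2) = 0, so u = -4 or u = -2.
s^2 = -4 < 0 has no real solution.
s^2 = -2 < 0 has no real solution.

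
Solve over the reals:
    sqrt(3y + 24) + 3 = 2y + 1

y = 4

Isolate the radical: sqrt(3y + 24) = 2y - 2.
Square both sides: 3y + 24 = (2y - 2)^2.
Expand and rearrange: 4y^2 - 11y - 20 = 0.
Solving gives y = 4 or y = -1.25.
Check each candidate in the original equation:
  y = 4: sqrt(36) = 6, while 2y - 2 = 6 — valid.
  y = -1.25: sqrt(20.25) = 4.5, while 2y - 2 = -4.5 — extraneous.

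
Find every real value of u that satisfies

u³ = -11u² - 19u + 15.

Rearrange: u³ + 11u² + 19u - 15 = 0.
Possible rational roots are divisors of -15. Testing u = -3 gives 0, so (u + 3) is a factor.
Divide: u³ + 11u² + 19u - 15 = (u + 3)(u² + 8u - 5).
Apply the quadratic formula to u² + 8u - 5 = 0: u = (-8 ± √84)/2, i.e. u ≈ 0.5826 or u ≈ -8.5826.

u = -8.5826 or u = -3 or u = 0.5826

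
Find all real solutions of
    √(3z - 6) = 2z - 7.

z = 5

Square both sides: 3z - 6 = (2z - 7)².
Expand and rearrange: 4z² - 31z + 55 = 0.
Solving gives z = 5 or z = 2.75.
Check each candidate in the original equation:
  z = 5: √(9) = 3, while 2z - 7 = 3 — valid.
  z = 2.75: √(2.25) = 1.5, while 2z - 7 = -1.5 — extraneous.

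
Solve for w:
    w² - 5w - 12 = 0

w = -1.772 or w = 6.772

Discriminant: (-5)² − 4·1·(-12) = 73.
Quadratic formula: w = (5 ± √73) / 2.
So w = 5/2 + √(73)/2 ≈ 6.772 or w = 5/2 - √(73)/2 ≈ -1.772.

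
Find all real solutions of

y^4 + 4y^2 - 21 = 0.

Let u = y^2. The equation becomes u^2 + 4u - 21 = 0.
Factor: (u + 7)(u - 3) = 0, so u = -7 or u = 3.
y^2 = -7 < 0 has no real solution.
y^2 = 3 gives y = +/-sqrt(3) ~= +/-1.7321.

y = -1.7321 or y = 1.7321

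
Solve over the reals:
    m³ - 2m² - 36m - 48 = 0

m = -4 or m = -1.5826 or m = 7.5826

Possible rational roots are divisors of -48. Testing m = -4 gives 0, so (m + 4) is a factor.
Divide: m³ - 2m² - 36m - 48 = (m + 4)(m² - 6m - 12).
Apply the quadratic formula to m² - 6m - 12 = 0: m = (6 ± √84)/2, i.e. m ≈ 7.5826 or m ≈ -1.5826.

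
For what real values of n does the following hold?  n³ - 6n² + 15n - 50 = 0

n = 5

Possible rational roots are divisors of -50. Testing n = 5 gives 0, so (n - 5) is a factor.
Divide: n³ - 6n² + 15n - 50 = (n - 5)(n² - n + 10).
The quadratic n² - n + 10 has discriminant -39 < 0, so no further real roots.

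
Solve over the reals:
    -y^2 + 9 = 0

Factor: -1(y - 3)(y + 3) = 0.
So y = 3 or y = -3.

y = -3 or y = 3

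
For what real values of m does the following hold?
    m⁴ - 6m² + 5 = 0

m = -2.2361 or m = -1 or m = 1 or m = 2.2361

Let u = m². The equation becomes u² - 6u + 5 = 0.
Factor: (u - 1)(u - 5) = 0, so u = 1 or u = 5.
m² = 1 gives m = ±1.
m² = 5 gives m = ±√(5) ≈ ±2.2361.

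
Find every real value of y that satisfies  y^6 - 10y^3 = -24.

y = 1.5874 or y = 1.8171

Let u = y^3. The equation becomes u^2 - 10u + 24 = 0.
Factor: (u - 6)(u - 4) = 0, so u = 6 or u = 4.
y^3 = 6 gives y = (6)^(1/3) ~= 1.8171.
y^3 = 4 gives y = (4)^(1/3) ~= 1.5874.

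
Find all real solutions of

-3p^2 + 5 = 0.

Discriminant: (0)^2 - 4*(-3)*5 = 60.
Quadratic formula: p = (0 +/- sqrt(60)) / (-6).
So p = -sqrt(15)/3 ~= -1.291 or p = sqrt(15)/3 ~= 1.291.

p = -1.291 or p = 1.291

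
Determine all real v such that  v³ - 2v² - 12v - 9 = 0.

Possible rational roots are divisors of -9. Testing v = -1 gives 0, so (v + 1) is a factor.
Divide: v³ - 2v² - 12v - 9 = (v + 1)(v² - 3v - 9).
Apply the quadratic formula to v² - 3v - 9 = 0: v = (3 ± √45)/2, i.e. v ≈ 4.8541 or v ≈ -1.8541.

v = -1.8541 or v = -1 or v = 4.8541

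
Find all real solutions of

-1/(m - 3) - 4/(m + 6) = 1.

m = -10.3246 or m = 2.3246

Multiply both sides by (m - 3)(m + 6):
-(m + 6) - 4(m - 3) = (m - 3)(m + 6).
Expand and collect terms: m² + 8m - 24 = 0.
By the quadratic formula, m = (-8 ± √160) / 2, so m ≈ 2.3246 or m ≈ -10.3246.
Neither value makes a denominator zero (m ≠ 3, m ≠ -6), so both are valid.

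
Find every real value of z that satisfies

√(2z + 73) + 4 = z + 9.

z = 4

Isolate the radical: √(2z + 73) = z + 5.
Square both sides: 2z + 73 = (z + 5)².
Expand and rearrange: z² + 8z - 48 = 0.
Solving gives z = 4 or z = -12.
Check each candidate in the original equation:
  z = 4: √(81) = 9, while z + 5 = 9 — valid.
  z = -12: √(49) = 7, while z + 5 = -7 — extraneous.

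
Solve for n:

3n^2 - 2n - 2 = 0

Discriminant: (-2)^2 - 4*3*(-2) = 28.
Quadratic formula: n = (2 +/- sqrt(28)) / 6.
So n = 1/3 + sqrt(7)/3 ~= 1.2153 or n = 1/3 - sqrt(7)/3 ~= -0.5486.

n = -0.5486 or n = 1.2153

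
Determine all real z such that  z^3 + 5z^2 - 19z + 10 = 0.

z = -7.6533 or z = 0.6533 or z = 2

Possible rational roots are divisors of 10. Testing z = 2 gives 0, so (z - 2) is a factor.
Divide: z^3 + 5z^2 - 19z + 10 = (z - 2)(z^2 + 7z - 5).
Apply the quadratic formula to z^2 + 7z - 5 = 0: z = (-7 +/- sqrt(69))/2, i.e. z ~= 0.6533 or z ~= -7.6533.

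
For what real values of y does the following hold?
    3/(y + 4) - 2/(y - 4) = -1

Multiply both sides by (y + 4)(y - 4):
3(y - 4) - 2(y + 4) = -(y + 4)(y - 4).
Expand and collect terms: -y² - y + 36 = 0.
By the quadratic formula, y = (1 ± √145) / -2, so y ≈ -6.5208 or y ≈ 5.5208.
Neither value makes a denominator zero (y ≠ -4, y ≠ 4), so both are valid.

y = -6.5208 or y = 5.5208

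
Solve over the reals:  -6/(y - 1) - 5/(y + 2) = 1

y = -11.5678 or y = -0.4322

Multiply both sides by (y - 1)(y + 2):
-6(y + 2) - 5(y - 1) = (y - 1)(y + 2).
Expand and collect terms: y^2 + 12y + 5 = 0.
By the quadratic formula, y = (-12 +/- sqrt(124)) / 2, so y ~= -0.4322 or y ~= -11.5678.
Neither value makes a denominator zero (y != 1, y != -2), so both are valid.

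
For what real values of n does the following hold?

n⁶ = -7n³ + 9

n = -2.0091 or n = 1.0353

Let u = n³. The equation becomes u² + 7u - 9 = 0.
By the quadratic formula, u = -7/2 + √(85)/2 or u = -√(85)/2 - 7/2.
n³ = -7/2 + √(85)/2 gives n = ∛(-7/2 + √(85)/2) ≈ 1.0353.
n³ = -√(85)/2 - 7/2 gives n = -∛(7/2 + √(85)/2) ≈ -2.0091.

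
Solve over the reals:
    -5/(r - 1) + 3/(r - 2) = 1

r = -1.7913 or r = 2.7913

Multiply both sides by (r - 1)(r - 2):
-5(r - 2) + 3(r - 1) = (r - 1)(r - 2).
Expand and collect terms: r² - r - 5 = 0.
By the quadratic formula, r = (1 ± √21) / 2, so r ≈ 2.7913 or r ≈ -1.7913.
Neither value makes a denominator zero (r ≠ 1, r ≠ 2), so both are valid.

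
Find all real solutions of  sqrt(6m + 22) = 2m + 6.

Square both sides: 6m + 22 = (2m + 6)^2.
Expand and rearrange: 4m^2 + 18m + 14 = 0.
Solving gives m = -1 or m = -3.5.
Check each candidate in the original equation:
  m = -1: sqrt(16) = 4, while 2m + 6 = 4 — valid.
  m = -3.5: sqrt(1) = 1, while 2m + 6 = -1 — extraneous.

m = -1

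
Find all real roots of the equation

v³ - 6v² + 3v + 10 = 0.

v = -1 or v = 2 or v = 5

Possible rational roots are divisors of 10. Testing v = 2 gives 0, so (v - 2) is a factor.
Divide: v³ - 6v² + 3v + 10 = (v - 2)(v² - 4v - 5).
Factor the quadratic: v = 5 or v = -1.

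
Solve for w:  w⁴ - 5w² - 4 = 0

Let u = w². The equation becomes u² - 5u - 4 = 0.
By the quadratic formula, u = 5/2 + √(41)/2 or u = 5/2 - √(41)/2.
w² = 5/2 + √(41)/2 gives w = ±√(5/2 + √(41)/2) ≈ ±2.3878.
w² = 5/2 - √(41)/2 < 0 has no real solution.

w = -2.3878 or w = 2.3878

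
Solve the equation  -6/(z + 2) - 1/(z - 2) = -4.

z = -0.6302 or z = 2.3802

Multiply both sides by (z + 2)(z - 2):
-6(z - 2) - (z + 2) = -4(z + 2)(z - 2).
Expand and collect terms: -4z^2 + 7z + 6 = 0.
By the quadratic formula, z = (-7 +/- sqrt(145)) / -8, so z ~= -0.6302 or z ~= 2.3802.
Neither value makes a denominator zero (z != -2, z != 2), so both are valid.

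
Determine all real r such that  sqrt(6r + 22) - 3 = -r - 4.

Isolate the radical: sqrt(6r + 22) = -r - 1.
Square both sides: 6r + 22 = (-r - 1)^2.
Expand and rearrange: r^2 - 4r - 21 = 0.
Solving gives r = 7 or r = -3.
Check each candidate in the original equation:
  r = 7: sqrt(64) = 8, while -r - 1 = -8 — extraneous.
  r = -3: sqrt(4) = 2, while -r - 1 = 2 — valid.

r = -3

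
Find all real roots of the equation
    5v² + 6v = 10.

v = -2.1362 or v = 0.9362

Rearrange to standard form: 5v² + 6v - 10 = 0.
Discriminant: (6)² − 4·5·(-10) = 236.
Quadratic formula: v = (-6 ± √236) / 10.
So v = -3/5 + √(59)/5 ≈ 0.9362 or v = -√(59)/5 - 3/5 ≈ -2.1362.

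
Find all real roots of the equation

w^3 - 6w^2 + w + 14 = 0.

w = -1.3166 or w = 2 or w = 5.3166

Possible rational roots are divisors of 14. Testing w = 2 gives 0, so (w - 2) is a factor.
Divide: w^3 - 6w^2 + w + 14 = (w - 2)(w^2 - 4w - 7).
Apply the quadratic formula to w^2 - 4w - 7 = 0: w = (4 +/- sqrt(44))/2, i.e. w ~= 5.3166 or w ~= -1.3166.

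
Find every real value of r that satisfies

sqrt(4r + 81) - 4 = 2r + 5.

Isolate the radical: sqrt(4r + 81) = 2r + 9.
Square both sides: 4r + 81 = (2r + 9)^2.
Expand and rearrange: 4r^2 + 32r = 0.
Solving gives r = 0 or r = -8.
Check each candidate in the original equation:
  r = 0: sqrt(81) = 9, while 2r + 9 = 9 — valid.
  r = -8: sqrt(49) = 7, while 2r + 9 = -7 — extraneous.

r = 0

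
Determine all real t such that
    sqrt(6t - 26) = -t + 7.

t = 5

Square both sides: 6t - 26 = (-t + 7)^2.
Expand and rearrange: t^2 - 20t + 75 = 0.
Solving gives t = 15 or t = 5.
Check each candidate in the original equation:
  t = 15: sqrt(64) = 8, while -t + 7 = -8 — extraneous.
  t = 5: sqrt(4) = 2, while -t + 7 = 2 — valid.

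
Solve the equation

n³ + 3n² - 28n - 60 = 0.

Possible rational roots are divisors of -60. Testing n = 5 gives 0, so (n - 5) is a factor.
Divide: n³ + 3n² - 28n - 60 = (n - 5)(n² + 8n + 12).
Factor the quadratic: n = -2 or n = -6.

n = -6 or n = -2 or n = 5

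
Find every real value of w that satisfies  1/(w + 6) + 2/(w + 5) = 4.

w = -5.8431 or w = -4.4069

Multiply both sides by (w + 6)(w + 5):
(w + 5) + 2(w + 6) = 4(w + 6)(w + 5).
Expand and collect terms: 4w^2 + 41w + 103 = 0.
By the quadratic formula, w = (-41 +/- sqrt(33)) / 8, so w ~= -4.4069 or w ~= -5.8431.
Neither value makes a denominator zero (w != -6, w != -5), so both are valid.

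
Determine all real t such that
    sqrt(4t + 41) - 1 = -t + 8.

t = 2

Isolate the radical: sqrt(4t + 41) = -t + 9.
Square both sides: 4t + 41 = (-t + 9)^2.
Expand and rearrange: t^2 - 22t + 40 = 0.
Solving gives t = 20 or t = 2.
Check each candidate in the original equation:
  t = 20: sqrt(121) = 11, while -t + 9 = -11 — extraneous.
  t = 2: sqrt(49) = 7, while -t + 9 = 7 — valid.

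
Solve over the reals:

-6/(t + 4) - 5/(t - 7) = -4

t = -2.6717 or t = 8.4217

Multiply both sides by (t + 4)(t - 7):
-6(t - 7) - 5(t + 4) = -4(t + 4)(t - 7).
Expand and collect terms: -4t² + 23t + 90 = 0.
By the quadratic formula, t = (-23 ± √1969) / -8, so t ≈ -2.6717 or t ≈ 8.4217.
Neither value makes a denominator zero (t ≠ -4, t ≠ 7), so both are valid.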